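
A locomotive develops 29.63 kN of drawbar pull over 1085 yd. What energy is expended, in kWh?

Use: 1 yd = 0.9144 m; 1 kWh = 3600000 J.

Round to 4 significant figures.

29.63 kN × 1000 = 29630 N
1085 yd × 0.9144 = 992.124 m
W = F × d = 29630 N × 992.124 m = 2.93966×10⁷ J
2.93966×10⁷ J ÷ (3600000 J/kWh) = 8.16572 kWh

8.166 kWh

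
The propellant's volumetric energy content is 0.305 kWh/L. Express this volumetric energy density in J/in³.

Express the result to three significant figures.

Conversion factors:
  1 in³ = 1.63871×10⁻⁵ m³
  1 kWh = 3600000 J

0.305 kWh/L × 3600000 J/kWh ÷ 0.001 m³/L = 1.098×10⁹ J/m³
1.098×10⁹ J/m³ × 1.63871×10⁻⁵ m³/in³ = 17993 J/in³

1.80×10⁴ J/in³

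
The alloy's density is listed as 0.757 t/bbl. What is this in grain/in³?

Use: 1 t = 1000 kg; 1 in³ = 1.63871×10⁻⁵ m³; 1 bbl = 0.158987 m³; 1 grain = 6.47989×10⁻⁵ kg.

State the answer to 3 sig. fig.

0.757 t/bbl × 1000 kg/t ÷ 0.158987 m³/bbl = 4761.4 kg/m³
4761.4 kg/m³ ÷ 6.47989×10⁻⁵ kg/grain × 1.63871×10⁻⁵ m³/in³ = 1204.12 grain/in³

1200 grain/in³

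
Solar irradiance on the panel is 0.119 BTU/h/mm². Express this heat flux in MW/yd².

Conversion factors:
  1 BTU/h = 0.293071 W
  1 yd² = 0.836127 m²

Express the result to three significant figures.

0.119 BTU/h/mm² × 0.293071 W/BTU/h ÷ 10⁻⁶ m²/mm² = 34875.4 W/m²
34875.4 W/m² ÷ 1000000 W/MW × 0.836127 m²/yd² = 0.0291603 MW/yd²

0.0292 MW/yd²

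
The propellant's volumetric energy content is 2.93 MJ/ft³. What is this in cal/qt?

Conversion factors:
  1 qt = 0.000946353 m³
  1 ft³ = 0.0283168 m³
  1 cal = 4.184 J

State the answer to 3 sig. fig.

2.34×10⁴ cal/qt

2.93 MJ/ft³ × 1000000 J/MJ ÷ 0.0283168 m³/ft³ = 1.03472×10⁸ J/m³
1.03472×10⁸ J/m³ ÷ 4.184 J/cal × 0.000946353 m³/qt = 23403.7 cal/qt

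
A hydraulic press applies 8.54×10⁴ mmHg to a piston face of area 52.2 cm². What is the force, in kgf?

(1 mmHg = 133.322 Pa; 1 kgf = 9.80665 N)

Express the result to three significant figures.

6060 kgf

8.54×10⁴ mmHg × 133.322 → 1.13857×10⁷ Pa
52.2 cm² × 0.0001 → 0.00522 m²
F = P × A = 1.13857×10⁷ Pa × 0.00522 m² = 59433.4 N
59433.4 N ÷ (9.80665 N/kgf) = 6060.52 kgf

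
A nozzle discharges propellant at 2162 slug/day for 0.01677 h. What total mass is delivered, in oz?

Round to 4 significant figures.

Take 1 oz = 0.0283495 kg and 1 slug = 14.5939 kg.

777.7 oz

2162 slug/day → 0.365185 kg/s
0.01677 h → 60.372 s
m = ṁ × t = 0.365185 × 60.372 = 22.0469 kg
In oz: 22.0469 / 0.0283495 = 777.682 oz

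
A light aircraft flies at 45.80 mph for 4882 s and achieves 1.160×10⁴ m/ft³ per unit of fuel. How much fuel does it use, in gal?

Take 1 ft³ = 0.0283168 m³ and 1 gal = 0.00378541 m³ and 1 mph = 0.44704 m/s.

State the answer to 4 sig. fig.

64.46 gal

45.80 mph → 20.4744 m/s
d = v × t = 20.4744 × 4882 = 99956 m
1.160×10⁴ m/ft³ → 409651 m/m³
V = d / (distance per unit fuel) = 99956 / 409651 = 0.244003 m³
In gal: 0.244003 / 0.00378541 = 64.4588 gal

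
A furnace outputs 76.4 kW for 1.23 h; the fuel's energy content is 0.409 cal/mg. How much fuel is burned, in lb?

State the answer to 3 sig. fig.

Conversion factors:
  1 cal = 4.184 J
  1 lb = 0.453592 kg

76.4 kW → 76400 W
1.23 h → 4428 s
E = P × t = 76400 × 4428 = 3.38299×10⁸ J
0.409 cal/mg → 1.71126×10⁶ J/kg
m = E / e_s = 3.38299×10⁸ / 1.71126×10⁶ = 197.69 kg
In lb: 197.69 / 0.453592 = 435.832 lb

436 lb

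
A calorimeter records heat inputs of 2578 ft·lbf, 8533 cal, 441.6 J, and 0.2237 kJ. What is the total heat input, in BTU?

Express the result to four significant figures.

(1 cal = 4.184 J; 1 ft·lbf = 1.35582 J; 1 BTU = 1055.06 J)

2578 ft·lbf × 1.35582 → 3495.3 J
8533 cal × 4.184 → 35702.1 J
441.6 J (already J)
0.2237 kJ × 1000 → 223.7 J
Sum: 3495.3 + 35702.1 + 441.6 + 223.7 = 39862.7 J
In BTU: 39862.7 / 1055.06 = 37.7824 BTU

37.78 BTU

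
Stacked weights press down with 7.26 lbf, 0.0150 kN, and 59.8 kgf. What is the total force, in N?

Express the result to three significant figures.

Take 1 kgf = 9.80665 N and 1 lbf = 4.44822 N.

634 N

7.26 lbf × 4.44822 → 32.2941 N
0.0150 kN × 1000 → 15 N
59.8 kgf × 9.80665 → 586.438 N
Total: 32.2941 + 15 + 586.438 = 633.732 N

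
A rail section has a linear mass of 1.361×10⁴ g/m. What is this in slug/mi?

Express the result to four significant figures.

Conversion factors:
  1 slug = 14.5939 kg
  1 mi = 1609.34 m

1.361×10⁴ g/m × 0.001 kg/g = 13.61 kg/m
13.61 kg/m ÷ 14.5939 kg/slug × 1609.34 m/mi = 1500.84 slug/mi

1501 slug/mi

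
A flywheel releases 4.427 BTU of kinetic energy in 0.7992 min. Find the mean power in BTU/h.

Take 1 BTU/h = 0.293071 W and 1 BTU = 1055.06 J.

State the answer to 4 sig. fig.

332.4 BTU/h

4.427 BTU × 1055.06 = 4670.75 J
0.7992 min × 60 = 47.952 s
P = E / t = 4670.75 J / 47.952 s = 97.4047 W
97.4047 W ÷ (0.293071 W/BTU/h) = 332.359 BTU/h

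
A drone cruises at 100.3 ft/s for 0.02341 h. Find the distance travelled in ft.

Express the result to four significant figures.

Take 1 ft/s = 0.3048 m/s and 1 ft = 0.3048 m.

100.3 ft/s × 0.3048 = 30.5714 m/s
0.02341 h × 3600 = 84.276 s
d = v × t = 30.5714 m/s × 84.276 s = 2576.44 m
2576.44 m ÷ (0.3048 m/ft) = 8452.89 ft

8453 ft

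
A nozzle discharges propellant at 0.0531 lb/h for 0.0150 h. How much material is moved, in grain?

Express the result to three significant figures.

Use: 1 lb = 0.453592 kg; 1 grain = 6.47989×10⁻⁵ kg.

0.0531 lb/h → 6.69048×10⁻⁶ kg/s
0.0150 h → 54 s
m = ṁ × t = 6.69048×10⁻⁶ × 54 = 3.61286×10⁻⁴ kg
In grain: 3.61286×10⁻⁴ / 6.47989×10⁻⁵ = 5.5755 grain

5.58 grain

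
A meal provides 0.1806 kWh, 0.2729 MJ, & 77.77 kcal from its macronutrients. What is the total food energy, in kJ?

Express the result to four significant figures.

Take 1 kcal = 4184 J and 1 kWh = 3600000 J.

1248 kJ

0.1806 kWh × 3600000 = 650160 J
0.2729 MJ × 1000000 = 272900 J
77.77 kcal × 4184 = 325390 J
Sum: 650160 + 272900 + 325390 = 1.24845×10⁶ J
In kJ: 1.24845×10⁶ / 1000 = 1248.45 kJ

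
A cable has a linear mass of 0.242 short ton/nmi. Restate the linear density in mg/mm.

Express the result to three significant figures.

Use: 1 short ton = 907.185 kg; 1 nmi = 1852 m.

119 mg/mm

0.242 short ton/nmi × 907.185 kg/short ton ÷ 1852 m/nmi = 0.118541 kg/m
0.118541 kg/m ÷ 10⁻⁶ kg/mg × 0.001 m/mm = 118.541 mg/mm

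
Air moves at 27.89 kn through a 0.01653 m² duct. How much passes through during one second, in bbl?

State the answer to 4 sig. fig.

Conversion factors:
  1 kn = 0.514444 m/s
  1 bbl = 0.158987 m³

1.492 bbl

27.89 kn × 0.514444 = 14.3478 m/s
V = v × A × t = 14.3478 m/s × 0.01653 m² × 1 s = 0.237169 m³
0.237169 m³ ÷ (0.158987 m³/bbl) = 1.49175 bbl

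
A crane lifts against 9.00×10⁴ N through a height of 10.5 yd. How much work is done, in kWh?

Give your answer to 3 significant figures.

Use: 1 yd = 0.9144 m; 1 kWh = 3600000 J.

0.240 kWh

10.5 yd × 0.9144 = 9.6012 m
W = F × d = 90000 N × 9.6012 m = 864108 J
864108 J ÷ (3600000 J/kWh) = 0.24003 kWh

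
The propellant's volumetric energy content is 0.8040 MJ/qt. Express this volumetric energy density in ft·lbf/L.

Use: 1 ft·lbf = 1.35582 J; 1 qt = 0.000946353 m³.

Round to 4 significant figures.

6.266×10⁵ ft·lbf/L

0.8040 MJ/qt × 1000000 J/MJ ÷ 0.000946353 m³/qt = 8.49577×10⁸ J/m³
8.49577×10⁸ J/m³ ÷ 1.35582 J/ft·lbf × 0.001 m³/L = 626615 ft·lbf/L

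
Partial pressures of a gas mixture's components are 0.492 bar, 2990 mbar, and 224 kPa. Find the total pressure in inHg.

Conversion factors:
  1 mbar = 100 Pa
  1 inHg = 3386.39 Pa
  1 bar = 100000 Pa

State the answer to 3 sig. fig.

0.492 bar × 100000 = 49200 Pa
2990 mbar × 100 = 299000 Pa
224 kPa × 1000 = 224000 Pa
Total: 49200 + 299000 + 224000 = 572200 Pa
In inHg: 572200 / 3386.39 = 168.97 inHg

169 inHg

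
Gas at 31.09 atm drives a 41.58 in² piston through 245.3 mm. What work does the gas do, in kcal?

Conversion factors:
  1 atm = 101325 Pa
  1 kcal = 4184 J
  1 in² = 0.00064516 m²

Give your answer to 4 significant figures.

4.954 kcal

31.09 atm → 3.15019×10⁶ Pa
41.58 in² → 0.0268258 m²
F = P × A = 3.15019×10⁶ × 0.0268258 = 84506.4 N
245.3 mm → 0.2453 m
W = F × d = 84506.4 × 0.2453 = 20729.4 J
In kcal: 20729.4 / 4184 = 4.95445 kcal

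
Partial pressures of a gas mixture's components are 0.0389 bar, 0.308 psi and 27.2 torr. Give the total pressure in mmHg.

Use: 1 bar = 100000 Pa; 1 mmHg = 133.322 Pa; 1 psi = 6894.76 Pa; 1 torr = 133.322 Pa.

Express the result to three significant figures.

72.3 mmHg

0.0389 bar × 100000 = 3890 Pa
0.308 psi × 6894.76 = 2123.59 Pa
27.2 torr × 133.322 = 3626.36 Pa
Sum: 3890 + 2123.59 + 3626.36 = 9639.95 Pa
In mmHg: 9639.95 / 133.322 = 72.3058 mmHg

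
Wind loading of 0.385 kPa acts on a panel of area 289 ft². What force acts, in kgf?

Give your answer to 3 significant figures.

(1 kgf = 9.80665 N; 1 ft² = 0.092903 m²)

0.385 kPa × 1000 → 385 Pa
289 ft² × 0.092903 → 26.849 m²
F = P × A = 385 Pa × 26.849 m² = 10336.9 N
10336.9 N ÷ (9.80665 N/kgf) = 1054.07 kgf

1050 kgf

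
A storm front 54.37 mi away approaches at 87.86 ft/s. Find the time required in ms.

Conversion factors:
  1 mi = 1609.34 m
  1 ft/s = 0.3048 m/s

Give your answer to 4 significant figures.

3.267×10⁶ ms

54.37 mi × 1609.34 = 87499.8 m
87.86 ft/s × 0.3048 = 26.7797 m/s
t = d / v = 87499.8 m / 26.7797 m/s = 3267.39 s
3267.39 s ÷ (0.001 s/ms) = 3.26739×10⁶ ms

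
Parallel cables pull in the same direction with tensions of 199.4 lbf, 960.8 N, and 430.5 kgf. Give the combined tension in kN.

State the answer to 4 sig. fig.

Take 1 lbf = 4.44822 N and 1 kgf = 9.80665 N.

199.4 lbf × 4.44822 = 886.975 N
960.8 N (already N)
430.5 kgf × 9.80665 = 4221.76 N
Combined: 886.975 + 960.8 + 4221.76 = 6069.54 N
In kN: 6069.54 / 1000 = 6.06954 kN

6.070 kN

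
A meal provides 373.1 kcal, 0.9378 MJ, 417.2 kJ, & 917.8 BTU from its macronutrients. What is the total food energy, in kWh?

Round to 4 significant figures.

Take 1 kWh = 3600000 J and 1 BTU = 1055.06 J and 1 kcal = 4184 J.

1.079 kWh

373.1 kcal × 4184 → 1.56105×10⁶ J
0.9378 MJ × 1000000 → 937800 J
417.2 kJ × 1000 → 417200 J
917.8 BTU × 1055.06 → 968334 J
Total: 1.56105×10⁶ + 937800 + 417200 + 968334 = 3.88438×10⁶ J
In kWh: 3.88438×10⁶ / 3600000 = 1.07899 kWh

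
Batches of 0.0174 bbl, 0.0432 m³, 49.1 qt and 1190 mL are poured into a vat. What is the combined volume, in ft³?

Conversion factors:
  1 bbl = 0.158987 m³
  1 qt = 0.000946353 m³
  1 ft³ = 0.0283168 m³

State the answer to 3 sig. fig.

0.0174 bbl × 0.158987 = 0.00276637 m³
0.0432 m³ (already m³)
49.1 qt × 0.000946353 = 0.0464659 m³
1190 mL × 10⁻⁶ = 0.00119 m³
Total: 0.00276637 + 0.0432 + 0.0464659 + 0.00119 = 0.0936223 m³
In ft³: 0.0936223 / 0.0283168 = 3.30625 ft³

3.31 ft³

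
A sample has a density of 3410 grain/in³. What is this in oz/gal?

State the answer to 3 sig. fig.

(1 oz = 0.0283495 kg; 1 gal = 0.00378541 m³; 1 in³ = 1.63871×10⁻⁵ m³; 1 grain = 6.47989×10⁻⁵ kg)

3410 grain/in³ × 6.47989×10⁻⁵ kg/grain ÷ 1.63871×10⁻⁵ m³/in³ = 13484 kg/m³
13484 kg/m³ ÷ 0.0283495 kg/oz × 0.00378541 m³/gal = 1800.47 oz/gal

1800 oz/gal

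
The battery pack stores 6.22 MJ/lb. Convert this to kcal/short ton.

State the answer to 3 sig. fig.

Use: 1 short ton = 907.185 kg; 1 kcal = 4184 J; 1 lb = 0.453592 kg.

2.97×10⁶ kcal/short ton

6.22 MJ/lb × 1000000 J/MJ ÷ 0.453592 kg/lb = 1.37128×10⁷ J/kg
1.37128×10⁷ J/kg ÷ 4184 J/kcal × 907.185 kg/short ton = 2.97324×10⁶ kcal/short ton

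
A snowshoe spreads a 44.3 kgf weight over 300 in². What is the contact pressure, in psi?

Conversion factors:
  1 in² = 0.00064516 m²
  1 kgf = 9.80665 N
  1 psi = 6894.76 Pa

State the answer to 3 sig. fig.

44.3 kgf × 9.80665 = 434.435 N
300 in² × 0.00064516 = 0.193548 m²
P = F / A = 434.435 N / 0.193548 m² = 2244.59 Pa
2244.59 Pa ÷ (6894.76 Pa/psi) = 0.32555 psi

0.326 psi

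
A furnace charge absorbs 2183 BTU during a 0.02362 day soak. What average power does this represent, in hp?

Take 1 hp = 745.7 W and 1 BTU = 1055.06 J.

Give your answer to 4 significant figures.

2183 BTU × 1055.06 = 2.3032×10⁶ J
0.02362 day × 86400 = 2040.77 s
P = E / t = 2.3032×10⁶ J / 2040.77 s = 1128.59 W
1128.59 W ÷ (745.7 W/hp) = 1.51346 hp

1.513 hp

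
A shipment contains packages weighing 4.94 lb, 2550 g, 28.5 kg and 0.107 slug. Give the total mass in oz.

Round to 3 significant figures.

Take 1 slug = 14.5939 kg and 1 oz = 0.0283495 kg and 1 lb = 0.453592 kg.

1230 oz

4.94 lb × 0.453592 = 2.24074 kg
2550 g × 0.001 = 2.55 kg
28.5 kg (already kg)
0.107 slug × 14.5939 = 1.56155 kg
Combined: 2.24074 + 2.55 + 28.5 + 1.56155 = 34.8523 kg
In oz: 34.8523 / 0.0283495 = 1229.38 oz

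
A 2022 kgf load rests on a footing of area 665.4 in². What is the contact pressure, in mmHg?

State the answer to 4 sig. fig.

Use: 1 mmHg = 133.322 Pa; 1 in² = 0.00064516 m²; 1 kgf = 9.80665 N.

2022 kgf × 9.80665 → 19829 N
665.4 in² × 0.00064516 → 0.429289 m²
P = F / A = 19829 N / 0.429289 m² = 46190.3 Pa
46190.3 Pa ÷ (133.322 Pa/mmHg) = 346.457 mmHg

346.5 mmHg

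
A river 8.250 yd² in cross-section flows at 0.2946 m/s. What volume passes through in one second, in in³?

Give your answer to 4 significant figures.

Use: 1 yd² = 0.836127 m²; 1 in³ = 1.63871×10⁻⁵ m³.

1.240×10⁵ in³

8.250 yd² × 0.836127 = 6.89805 m²
V = v × A × t = 0.2946 m/s × 6.89805 m² × 1 s = 2.03217 m³
2.03217 m³ ÷ (1.63871×10⁻⁵ m³/in³) = 124010 in³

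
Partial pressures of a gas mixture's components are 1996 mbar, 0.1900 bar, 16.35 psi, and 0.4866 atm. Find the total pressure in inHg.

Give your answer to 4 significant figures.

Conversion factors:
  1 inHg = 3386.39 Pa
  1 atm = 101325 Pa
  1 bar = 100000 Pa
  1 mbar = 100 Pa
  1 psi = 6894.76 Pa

112.4 inHg

1996 mbar × 100 → 199600 Pa
0.1900 bar × 100000 → 19000 Pa
16.35 psi × 6894.76 → 112729 Pa
0.4866 atm × 101325 → 49304.7 Pa
Total: 199600 + 19000 + 112729 + 49304.7 = 380634 Pa
In inHg: 380634 / 3386.39 = 112.401 inHg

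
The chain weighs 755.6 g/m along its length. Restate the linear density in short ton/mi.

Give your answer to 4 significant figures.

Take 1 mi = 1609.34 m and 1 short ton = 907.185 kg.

1.340 short ton/mi

755.6 g/m × 0.001 kg/g = 0.7556 kg/m
0.7556 kg/m ÷ 907.185 kg/short ton × 1609.34 m/mi = 1.34043 short ton/mi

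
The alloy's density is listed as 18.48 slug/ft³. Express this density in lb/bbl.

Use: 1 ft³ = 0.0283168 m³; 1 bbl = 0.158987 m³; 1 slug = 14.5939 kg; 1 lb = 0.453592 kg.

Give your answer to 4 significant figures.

18.48 slug/ft³ × 14.5939 kg/slug ÷ 0.0283168 m³/ft³ = 9524.21 kg/m³
9524.21 kg/m³ ÷ 0.453592 kg/lb × 0.158987 m³/bbl = 3338.3 lb/bbl

3338 lb/bbl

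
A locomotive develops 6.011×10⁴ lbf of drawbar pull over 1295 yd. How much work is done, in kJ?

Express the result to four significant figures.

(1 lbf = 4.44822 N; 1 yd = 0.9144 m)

6.011×10⁴ lbf × 4.44822 → 267383 N
1295 yd × 0.9144 → 1184.15 m
W = F × d = 267383 N × 1184.15 m = 3.16622×10⁸ J
3.16622×10⁸ J ÷ (1000 J/kJ) = 316622 kJ

3.166×10⁵ kJ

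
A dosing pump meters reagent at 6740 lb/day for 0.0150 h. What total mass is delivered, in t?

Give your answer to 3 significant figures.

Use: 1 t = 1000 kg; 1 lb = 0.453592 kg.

0.00191 t

6740 lb/day → 0.0353844 kg/s
0.0150 h → 54 s
m = ṁ × t = 0.0353844 × 54 = 1.91076 kg
In t: 1.91076 / 1000 = 0.00191076 t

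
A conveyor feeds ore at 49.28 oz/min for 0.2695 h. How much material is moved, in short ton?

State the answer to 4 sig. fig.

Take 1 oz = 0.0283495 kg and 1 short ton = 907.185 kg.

0.02490 short ton

49.28 oz/min → 0.0232844 kg/s
0.2695 h → 970.2 s
m = ṁ × t = 0.0232844 × 970.2 = 22.5905 kg
In short ton: 22.5905 / 907.185 = 0.0249018 short ton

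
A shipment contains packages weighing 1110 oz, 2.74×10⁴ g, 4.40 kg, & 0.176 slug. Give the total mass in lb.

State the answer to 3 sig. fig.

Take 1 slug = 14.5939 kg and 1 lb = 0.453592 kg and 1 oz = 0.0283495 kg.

1110 oz × 0.0283495 = 31.4679 kg
2.74×10⁴ g × 0.001 = 27.4 kg
4.40 kg (already kg)
0.176 slug × 14.5939 = 2.56853 kg
Combined: 31.4679 + 27.4 + 4.4 + 2.56853 = 65.8364 kg
In lb: 65.8364 / 0.453592 = 145.145 lb

145 lb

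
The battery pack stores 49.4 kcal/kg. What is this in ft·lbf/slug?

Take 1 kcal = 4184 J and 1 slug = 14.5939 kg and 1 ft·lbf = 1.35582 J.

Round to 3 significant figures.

2.22×10⁶ ft·lbf/slug

49.4 kcal/kg × 4184 J/kcal = 206690 J/kg
206690 J/kg ÷ 1.35582 J/ft·lbf × 14.5939 kg/slug = 2.22479×10⁶ ft·lbf/slug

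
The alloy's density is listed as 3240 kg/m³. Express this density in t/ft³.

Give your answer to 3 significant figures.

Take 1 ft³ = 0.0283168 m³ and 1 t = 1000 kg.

3240 kg/m³ is already 3240 kg/m³
3240 kg/m³ ÷ 1000 kg/t × 0.0283168 m³/ft³ = 0.0917464 t/ft³

0.0917 t/ft³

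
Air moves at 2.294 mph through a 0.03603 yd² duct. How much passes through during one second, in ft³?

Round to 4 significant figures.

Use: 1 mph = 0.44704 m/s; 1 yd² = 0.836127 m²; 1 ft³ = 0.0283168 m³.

1.091 ft³

2.294 mph × 0.44704 = 1.02551 m/s
0.03603 yd² × 0.836127 = 0.0301257 m²
V = v × A × t = 1.02551 m/s × 0.0301257 m² × 1 s = 0.0308942 m³
0.0308942 m³ ÷ (0.0283168 m³/ft³) = 1.09102 ft³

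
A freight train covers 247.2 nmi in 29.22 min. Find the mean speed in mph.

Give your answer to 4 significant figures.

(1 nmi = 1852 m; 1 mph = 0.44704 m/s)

584.1 mph

247.2 nmi × 1852 → 457814 m
29.22 min × 60 → 1753.2 s
v = d / t = 457814 m / 1753.2 s = 261.131 m/s
261.131 m/s ÷ (0.44704 m/s/mph) = 584.133 mph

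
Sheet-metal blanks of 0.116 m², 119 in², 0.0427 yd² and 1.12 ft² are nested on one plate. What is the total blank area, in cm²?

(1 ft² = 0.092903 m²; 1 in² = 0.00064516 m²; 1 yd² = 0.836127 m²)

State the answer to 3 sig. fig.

3330 cm²

0.116 m² (already m²)
119 in² × 0.00064516 = 0.076774 m²
0.0427 yd² × 0.836127 = 0.0357026 m²
1.12 ft² × 0.092903 = 0.104051 m²
Combined: 0.116 + 0.076774 + 0.0357026 + 0.104051 = 0.332528 m²
In cm²: 0.332528 / 0.0001 = 3325.28 cm²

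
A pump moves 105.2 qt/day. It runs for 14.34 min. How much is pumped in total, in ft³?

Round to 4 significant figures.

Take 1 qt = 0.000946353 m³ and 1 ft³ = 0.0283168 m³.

0.03501 ft³

105.2 qt/day → 1.15227×10⁻⁶ m³/s
14.34 min → 860.4 s
V = Q × t = 1.15227×10⁻⁶ × 860.4 = 9.91413×10⁻⁴ m³
In ft³: 9.91413×10⁻⁴ / 0.0283168 = 0.0350115 ft³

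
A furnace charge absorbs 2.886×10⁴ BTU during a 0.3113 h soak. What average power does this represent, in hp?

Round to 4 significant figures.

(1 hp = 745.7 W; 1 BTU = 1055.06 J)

36.44 hp

2.886×10⁴ BTU × 1055.06 = 3.0449×10⁷ J
0.3113 h × 3600 = 1120.68 s
P = E / t = 3.0449×10⁷ J / 1120.68 s = 27170.1 W
27170.1 W ÷ (745.7 W/hp) = 36.4357 hp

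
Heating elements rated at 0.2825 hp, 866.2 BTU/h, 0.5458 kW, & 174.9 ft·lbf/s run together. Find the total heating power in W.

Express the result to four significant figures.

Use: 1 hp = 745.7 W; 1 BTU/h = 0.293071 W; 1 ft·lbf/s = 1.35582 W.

1247 W

0.2825 hp × 745.7 = 210.66 W
866.2 BTU/h × 0.293071 = 253.858 W
0.5458 kW × 1000 = 545.8 W
174.9 ft·lbf/s × 1.35582 = 237.133 W
Total: 210.66 + 253.858 + 545.8 + 237.133 = 1247.45 W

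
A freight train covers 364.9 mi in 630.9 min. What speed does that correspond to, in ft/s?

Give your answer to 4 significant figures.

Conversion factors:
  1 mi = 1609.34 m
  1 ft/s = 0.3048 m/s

364.9 mi × 1609.34 = 587248 m
630.9 min × 60 = 37854 s
v = d / t = 587248 m / 37854 s = 15.5135 m/s
15.5135 m/s ÷ (0.3048 m/s/ft/s) = 50.8973 ft/s

50.90 ft/s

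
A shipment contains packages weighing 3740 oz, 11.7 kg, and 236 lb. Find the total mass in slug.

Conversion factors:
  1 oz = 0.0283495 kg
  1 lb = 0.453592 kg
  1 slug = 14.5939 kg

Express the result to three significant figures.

3740 oz × 0.0283495 = 106.027 kg
11.7 kg (already kg)
236 lb × 0.453592 = 107.048 kg
Total: 106.027 + 11.7 + 107.048 = 224.775 kg
In slug: 224.775 / 14.5939 = 15.402 slug

15.4 slug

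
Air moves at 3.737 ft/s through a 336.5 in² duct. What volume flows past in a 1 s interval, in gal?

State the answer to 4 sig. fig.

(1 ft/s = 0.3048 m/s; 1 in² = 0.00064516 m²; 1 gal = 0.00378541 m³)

3.737 ft/s × 0.3048 → 1.13904 m/s
336.5 in² × 0.00064516 → 0.217096 m²
V = v × A × t = 1.13904 m/s × 0.217096 m² × 1 s = 0.247281 m³
0.247281 m³ ÷ (0.00378541 m³/gal) = 65.3248 gal

65.32 gal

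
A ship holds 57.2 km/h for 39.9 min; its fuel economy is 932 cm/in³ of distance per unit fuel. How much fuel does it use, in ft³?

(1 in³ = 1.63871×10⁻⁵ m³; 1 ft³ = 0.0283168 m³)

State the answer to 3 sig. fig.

57.2 km/h → 15.8889 m/s
39.9 min → 2394 s
d = v × t = 15.8889 × 2394 = 38038 m
932 cm/in³ → 568740 m/m³
V = d / (distance per unit fuel) = 38038 / 568740 = 0.0668812 m³
In ft³: 0.0668812 / 0.0283168 = 2.36189 ft³

2.36 ft³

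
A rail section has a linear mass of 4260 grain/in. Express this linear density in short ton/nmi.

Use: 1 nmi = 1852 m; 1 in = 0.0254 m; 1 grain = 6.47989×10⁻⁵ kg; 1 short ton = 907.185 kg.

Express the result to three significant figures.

4260 grain/in × 6.47989×10⁻⁵ kg/grain ÷ 0.0254 m/in = 10.8678 kg/m
10.8678 kg/m ÷ 907.185 kg/short ton × 1852 m/nmi = 22.1864 short ton/nmi

22.2 short ton/nmi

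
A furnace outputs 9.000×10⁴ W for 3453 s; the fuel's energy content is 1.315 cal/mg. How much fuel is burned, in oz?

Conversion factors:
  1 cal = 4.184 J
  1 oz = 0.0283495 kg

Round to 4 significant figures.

E = P × t = 90000 × 3453 = 3.1077×10⁸ J
1.315 cal/mg → 5.50196×10⁶ J/kg
m = E / e_s = 3.1077×10⁸ / 5.50196×10⁶ = 56.4835 kg
In oz: 56.4835 / 0.0283495 = 1992.4 oz

1992 oz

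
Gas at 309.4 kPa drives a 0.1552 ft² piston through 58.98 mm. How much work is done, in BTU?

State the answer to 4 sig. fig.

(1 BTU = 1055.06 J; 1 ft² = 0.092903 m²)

309.4 kPa → 309400 Pa
0.1552 ft² → 0.0144185 m²
F = P × A = 309400 × 0.0144185 = 4461.08 N
58.98 mm → 0.05898 m
W = F × d = 4461.08 × 0.05898 = 263.114 J
In BTU: 263.114 / 1055.06 = 0.249383 BTU

0.2494 BTU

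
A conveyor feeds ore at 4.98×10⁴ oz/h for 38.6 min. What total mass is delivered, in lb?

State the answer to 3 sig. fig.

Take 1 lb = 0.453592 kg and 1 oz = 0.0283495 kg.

4.98×10⁴ oz/h → 0.392168 kg/s
38.6 min → 2316 s
m = ṁ × t = 0.392168 × 2316 = 908.261 kg
In lb: 908.261 / 0.453592 = 2002.37 lb

2000 lb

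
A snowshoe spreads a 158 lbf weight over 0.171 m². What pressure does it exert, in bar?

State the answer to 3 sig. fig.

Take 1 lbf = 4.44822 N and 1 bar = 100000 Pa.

0.0411 bar

158 lbf × 4.44822 = 702.819 N
P = F / A = 702.819 N / 0.171 m² = 4110.05 Pa
4110.05 Pa ÷ (100000 Pa/bar) = 0.0411005 bar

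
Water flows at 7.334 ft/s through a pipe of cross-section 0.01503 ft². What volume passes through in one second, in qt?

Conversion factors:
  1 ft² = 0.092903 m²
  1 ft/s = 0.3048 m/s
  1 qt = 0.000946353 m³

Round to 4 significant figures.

3.298 qt

7.334 ft/s × 0.3048 = 2.2354 m/s
0.01503 ft² × 0.092903 = 0.00139633 m²
V = v × A × t = 2.2354 m/s × 0.00139633 m² × 1 s = 0.00312136 m³
0.00312136 m³ ÷ (0.000946353 m³/qt) = 3.2983 qt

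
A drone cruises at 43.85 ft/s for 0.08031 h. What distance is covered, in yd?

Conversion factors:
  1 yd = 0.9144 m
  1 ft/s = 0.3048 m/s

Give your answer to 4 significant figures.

43.85 ft/s × 0.3048 → 13.3655 m/s
0.08031 h × 3600 → 289.116 s
d = v × t = 13.3655 m/s × 289.116 s = 3864.18 m
3864.18 m ÷ (0.9144 m/yd) = 4225.92 yd

4226 yd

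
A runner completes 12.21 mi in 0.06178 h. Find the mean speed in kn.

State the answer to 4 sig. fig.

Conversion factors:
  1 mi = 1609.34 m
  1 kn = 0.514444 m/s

12.21 mi × 1609.34 → 19650 m
0.06178 h × 3600 → 222.408 s
v = d / t = 19650 m / 222.408 s = 88.3511 m/s
88.3511 m/s ÷ (0.514444 m/s/kn) = 171.741 kn

171.7 kn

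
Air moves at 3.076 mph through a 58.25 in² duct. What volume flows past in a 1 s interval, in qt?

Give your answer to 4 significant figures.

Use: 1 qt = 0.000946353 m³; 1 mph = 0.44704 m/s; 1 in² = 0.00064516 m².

54.61 qt

3.076 mph × 0.44704 → 1.3751 m/s
58.25 in² × 0.00064516 → 0.0375806 m²
V = v × A × t = 1.3751 m/s × 0.0375806 m² × 1 s = 0.0516771 m³
0.0516771 m³ ÷ (0.000946353 m³/qt) = 54.6066 qt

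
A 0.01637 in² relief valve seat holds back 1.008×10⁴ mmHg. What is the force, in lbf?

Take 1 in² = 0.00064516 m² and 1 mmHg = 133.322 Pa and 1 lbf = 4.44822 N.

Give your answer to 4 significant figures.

1.008×10⁴ mmHg × 133.322 = 1.34389×10⁶ Pa
0.01637 in² × 0.00064516 = 1.05613×10⁻⁵ m²
F = P × A = 1.34389×10⁶ Pa × 1.05613×10⁻⁵ m² = 14.1932 N
14.1932 N ÷ (4.44822 N/lbf) = 3.19076 lbf

3.191 lbf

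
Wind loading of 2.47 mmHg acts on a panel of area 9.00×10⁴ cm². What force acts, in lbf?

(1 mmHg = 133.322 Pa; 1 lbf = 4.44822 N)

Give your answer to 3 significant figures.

666 lbf

2.47 mmHg × 133.322 → 329.305 Pa
9.00×10⁴ cm² × 0.0001 → 9 m²
F = P × A = 329.305 Pa × 9 m² = 2963.74 N
2963.74 N ÷ (4.44822 N/lbf) = 666.275 lbf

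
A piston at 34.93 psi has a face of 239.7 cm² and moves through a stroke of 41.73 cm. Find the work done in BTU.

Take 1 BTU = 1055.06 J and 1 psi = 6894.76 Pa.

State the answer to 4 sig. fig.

34.93 psi → 240834 Pa
239.7 cm² → 0.02397 m²
F = P × A = 240834 × 0.02397 = 5772.79 N
41.73 cm → 0.4173 m
W = F × d = 5772.79 × 0.4173 = 2408.99 J
In BTU: 2408.99 / 1055.06 = 2.28327 BTU

2.283 BTU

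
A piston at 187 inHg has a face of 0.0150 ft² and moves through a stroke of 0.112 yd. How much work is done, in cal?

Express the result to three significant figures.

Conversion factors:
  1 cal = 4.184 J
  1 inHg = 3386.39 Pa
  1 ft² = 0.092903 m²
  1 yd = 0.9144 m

187 inHg → 633255 Pa
0.0150 ft² → 0.00139354 m²
F = P × A = 633255 × 0.00139354 = 882.466 N
0.112 yd → 0.102413 m
W = F × d = 882.466 × 0.102413 = 90.376 J
In cal: 90.376 / 4.184 = 21.6004 cal

21.6 cal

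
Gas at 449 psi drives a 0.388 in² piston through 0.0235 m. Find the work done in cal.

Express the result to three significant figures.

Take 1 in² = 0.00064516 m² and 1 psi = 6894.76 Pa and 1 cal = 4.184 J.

4.35 cal

449 psi → 3.09575×10⁶ Pa
0.388 in² → 2.50322×10⁻⁴ m²
F = P × A = 3.09575×10⁶ × 2.50322×10⁻⁴ = 774.934 N
W = F × d = 774.934 × 0.0235 = 18.2109 J
In cal: 18.2109 / 4.184 = 4.35251 cal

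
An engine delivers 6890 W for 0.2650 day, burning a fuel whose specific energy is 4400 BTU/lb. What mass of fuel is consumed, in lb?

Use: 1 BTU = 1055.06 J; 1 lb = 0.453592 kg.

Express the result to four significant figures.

33.98 lb

0.2650 day → 22896 s
E = P × t = 6890 × 22896 = 1.57753×10⁸ J
4400 BTU/lb → 1.02344×10⁷ J/kg
m = E / e_s = 1.57753×10⁸ / 1.02344×10⁷ = 15.414 kg
In lb: 15.414 / 0.453592 = 33.9821 lb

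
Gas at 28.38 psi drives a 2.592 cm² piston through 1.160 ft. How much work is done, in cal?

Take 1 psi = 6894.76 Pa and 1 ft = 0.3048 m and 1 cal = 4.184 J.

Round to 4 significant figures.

4.286 cal

28.38 psi → 195673 Pa
2.592 cm² → 2.592×10⁻⁴ m²
F = P × A = 195673 × 2.592×10⁻⁴ = 50.7184 N
1.160 ft → 0.353568 m
W = F × d = 50.7184 × 0.353568 = 17.9324 J
In cal: 17.9324 / 4.184 = 4.28595 cal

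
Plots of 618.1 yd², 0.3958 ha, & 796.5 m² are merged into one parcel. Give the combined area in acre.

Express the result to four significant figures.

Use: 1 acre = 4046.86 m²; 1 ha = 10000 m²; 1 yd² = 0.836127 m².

1.303 acre

618.1 yd² × 0.836127 → 516.81 m²
0.3958 ha × 10000 → 3958 m²
796.5 m² (already m²)
Sum: 516.81 + 3958 + 796.5 = 5271.31 m²
In acre: 5271.31 / 4046.86 = 1.30257 acre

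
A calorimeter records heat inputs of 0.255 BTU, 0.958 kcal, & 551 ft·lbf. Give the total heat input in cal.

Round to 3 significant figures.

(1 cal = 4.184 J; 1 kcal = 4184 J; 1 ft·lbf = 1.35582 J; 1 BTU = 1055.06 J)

1200 cal

0.255 BTU × 1055.06 = 269.04 J
0.958 kcal × 4184 = 4008.27 J
551 ft·lbf × 1.35582 = 747.057 J
Total: 269.04 + 4008.27 + 747.057 = 5024.37 J
In cal: 5024.37 / 4.184 = 1200.85 cal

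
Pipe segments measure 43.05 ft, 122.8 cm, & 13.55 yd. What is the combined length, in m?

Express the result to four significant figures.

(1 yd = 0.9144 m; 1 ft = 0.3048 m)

43.05 ft × 0.3048 → 13.1216 m
122.8 cm × 0.01 → 1.228 m
13.55 yd × 0.9144 → 12.3901 m
Sum: 13.1216 + 1.228 + 12.3901 = 26.7397 m

26.74 m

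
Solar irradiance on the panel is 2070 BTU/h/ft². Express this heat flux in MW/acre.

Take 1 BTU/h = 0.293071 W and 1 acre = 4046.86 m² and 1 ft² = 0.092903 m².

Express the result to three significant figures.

2070 BTU/h/ft² × 0.293071 W/BTU/h ÷ 0.092903 m²/ft² = 6530 W/m²
6530 W/m² ÷ 1000000 W/MW × 4046.86 m²/acre = 26.426 MW/acre

26.4 MW/acre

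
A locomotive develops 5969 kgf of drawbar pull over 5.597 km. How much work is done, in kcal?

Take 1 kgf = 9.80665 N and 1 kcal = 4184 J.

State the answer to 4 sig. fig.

7.830×10⁴ kcal

5969 kgf × 9.80665 = 58535.9 N
5.597 km × 1000 = 5597 m
W = F × d = 58535.9 N × 5597 m = 3.27625×10⁸ J
3.27625×10⁸ J ÷ (4184 J/kcal) = 78304.3 kcal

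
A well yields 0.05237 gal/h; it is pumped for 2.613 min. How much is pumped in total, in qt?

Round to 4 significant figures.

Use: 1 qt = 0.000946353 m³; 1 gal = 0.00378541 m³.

0.05237 gal/h → 5.50672×10⁻⁸ m³/s
2.613 min → 156.78 s
V = Q × t = 5.50672×10⁻⁸ × 156.78 = 8.63344×10⁻⁶ m³
In qt: 8.63344×10⁻⁶ / 0.000946353 = 0.00912285 qt

0.009123 qt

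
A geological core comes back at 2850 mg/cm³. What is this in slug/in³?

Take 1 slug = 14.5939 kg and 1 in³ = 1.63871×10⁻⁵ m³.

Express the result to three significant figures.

2850 mg/cm³ × 10⁻⁶ kg/mg ÷ 10⁻⁶ m³/cm³ = 2850 kg/m³
2850 kg/m³ ÷ 14.5939 kg/slug × 1.63871×10⁻⁵ m³/in³ = 0.00320019 slug/in³

0.00320 slug/in³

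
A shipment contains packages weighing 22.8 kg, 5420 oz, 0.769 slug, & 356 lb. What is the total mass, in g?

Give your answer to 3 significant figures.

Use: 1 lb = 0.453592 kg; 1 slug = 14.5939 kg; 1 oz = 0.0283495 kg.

3.49×10⁵ g

22.8 kg (already kg)
5420 oz × 0.0283495 → 153.654 kg
0.769 slug × 14.5939 → 11.2227 kg
356 lb × 0.453592 → 161.479 kg
Total: 22.8 + 153.654 + 11.2227 + 161.479 = 349.156 kg
In g: 349.156 / 0.001 = 349156 g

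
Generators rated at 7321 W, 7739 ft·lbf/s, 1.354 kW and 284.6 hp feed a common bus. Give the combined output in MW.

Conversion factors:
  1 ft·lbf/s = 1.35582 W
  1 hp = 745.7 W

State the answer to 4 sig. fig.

0.2314 MW

7321 W (already W)
7739 ft·lbf/s × 1.35582 → 10492.7 W
1.354 kW × 1000 → 1354 W
284.6 hp × 745.7 → 212226 W
Combined: 7321 + 10492.7 + 1354 + 212226 = 231394 W
In MW: 231394 / 1000000 = 0.231394 MW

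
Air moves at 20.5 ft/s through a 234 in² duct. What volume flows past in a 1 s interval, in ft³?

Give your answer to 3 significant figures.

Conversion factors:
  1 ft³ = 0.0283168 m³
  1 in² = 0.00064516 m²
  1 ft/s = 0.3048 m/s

33.3 ft³

20.5 ft/s × 0.3048 → 6.2484 m/s
234 in² × 0.00064516 → 0.150967 m²
V = v × A × t = 6.2484 m/s × 0.150967 m² × 1 s = 0.943302 m³
0.943302 m³ ÷ (0.0283168 m³/ft³) = 33.3125 ft³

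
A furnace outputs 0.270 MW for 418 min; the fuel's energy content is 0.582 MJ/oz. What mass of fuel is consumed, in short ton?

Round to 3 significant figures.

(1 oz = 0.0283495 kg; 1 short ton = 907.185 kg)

0.270 MW → 270000 W
418 min → 25080 s
E = P × t = 270000 × 25080 = 6.7716×10⁹ J
0.582 MJ/oz → 2.05295×10⁷ J/kg
m = E / e_s = 6.7716×10⁹ / 2.05295×10⁷ = 329.847 kg
In short ton: 329.847 / 907.185 = 0.363594 short ton

0.364 short ton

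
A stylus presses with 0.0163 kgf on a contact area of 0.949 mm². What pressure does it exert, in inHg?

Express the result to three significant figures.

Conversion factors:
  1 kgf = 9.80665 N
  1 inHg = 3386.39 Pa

49.7 inHg

0.0163 kgf × 9.80665 → 0.159848 N
0.949 mm² × 10⁻⁶ → 9.49×10⁻⁷ m²
P = F / A = 0.159848 N / 9.49×10⁻⁷ m² = 168438 Pa
168438 Pa ÷ (3386.39 Pa/inHg) = 49.7397 inHg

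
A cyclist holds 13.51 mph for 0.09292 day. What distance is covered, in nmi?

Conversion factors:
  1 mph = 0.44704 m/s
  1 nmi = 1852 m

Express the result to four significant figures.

13.51 mph × 0.44704 = 6.03951 m/s
0.09292 day × 86400 = 8028.29 s
d = v × t = 6.03951 m/s × 8028.29 s = 48486.9 m
48486.9 m ÷ (1852 m/nmi) = 26.1808 nmi

26.18 nmi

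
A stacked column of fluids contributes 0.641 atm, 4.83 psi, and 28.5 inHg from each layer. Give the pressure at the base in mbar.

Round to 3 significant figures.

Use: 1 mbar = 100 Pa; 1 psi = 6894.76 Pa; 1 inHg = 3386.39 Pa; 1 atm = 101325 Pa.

1950 mbar

0.641 atm × 101325 = 64949.3 Pa
4.83 psi × 6894.76 = 33301.7 Pa
28.5 inHg × 3386.39 = 96512.1 Pa
Sum: 64949.3 + 33301.7 + 96512.1 = 194763 Pa
In mbar: 194763 / 100 = 1947.63 mbar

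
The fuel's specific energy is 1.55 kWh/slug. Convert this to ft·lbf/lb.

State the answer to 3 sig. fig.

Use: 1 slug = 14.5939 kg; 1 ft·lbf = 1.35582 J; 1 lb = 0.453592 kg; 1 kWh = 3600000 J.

1.28×10⁵ ft·lbf/lb

1.55 kWh/slug × 3600000 J/kWh ÷ 14.5939 kg/slug = 382352 J/kg
382352 J/kg ÷ 1.35582 J/ft·lbf × 0.453592 kg/lb = 127917 ft·lbf/lb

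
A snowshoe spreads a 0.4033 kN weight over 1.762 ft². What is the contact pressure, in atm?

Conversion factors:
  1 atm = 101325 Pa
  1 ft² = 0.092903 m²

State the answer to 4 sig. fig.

0.4033 kN × 1000 = 403.3 N
1.762 ft² × 0.092903 = 0.163695 m²
P = F / A = 403.3 N / 0.163695 m² = 2463.73 Pa
2463.73 Pa ÷ (101325 Pa/atm) = 0.0243151 atm

0.02432 atm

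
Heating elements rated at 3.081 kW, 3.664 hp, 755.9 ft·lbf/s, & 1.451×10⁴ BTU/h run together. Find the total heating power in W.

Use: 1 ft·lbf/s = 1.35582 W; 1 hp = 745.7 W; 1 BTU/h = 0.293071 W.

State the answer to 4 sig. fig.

1.109×10⁴ W

3.081 kW × 1000 → 3081 W
3.664 hp × 745.7 → 2732.24 W
755.9 ft·lbf/s × 1.35582 → 1024.86 W
1.451×10⁴ BTU/h × 0.293071 → 4252.46 W
Combined: 3081 + 2732.24 + 1024.86 + 4252.46 = 11090.6 W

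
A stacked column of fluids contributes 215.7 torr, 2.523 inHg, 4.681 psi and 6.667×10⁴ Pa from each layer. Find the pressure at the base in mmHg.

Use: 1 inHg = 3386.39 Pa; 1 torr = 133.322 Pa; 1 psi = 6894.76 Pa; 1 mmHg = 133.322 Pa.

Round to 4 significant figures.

1022 mmHg

215.7 torr × 133.322 = 28757.6 Pa
2.523 inHg × 3386.39 = 8543.86 Pa
4.681 psi × 6894.76 = 32274.4 Pa
6.667×10⁴ Pa (already Pa)
Combined: 28757.6 + 8543.86 + 32274.4 + 66670 = 136246 Pa
In mmHg: 136246 / 133.322 = 1021.93 mmHg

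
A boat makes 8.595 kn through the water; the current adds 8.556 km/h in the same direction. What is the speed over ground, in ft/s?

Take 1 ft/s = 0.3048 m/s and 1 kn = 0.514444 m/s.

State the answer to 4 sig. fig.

22.30 ft/s

8.595 kn × 0.514444 → 4.42165 m/s
8.556 km/h × (1/3.6) → 2.37667 m/s
Sum: 4.42165 + 2.37667 = 6.79832 m/s
In ft/s: 6.79832 / 0.3048 = 22.3042 ft/s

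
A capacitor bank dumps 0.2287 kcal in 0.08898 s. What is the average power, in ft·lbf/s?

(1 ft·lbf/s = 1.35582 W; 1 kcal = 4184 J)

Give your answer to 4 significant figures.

7932 ft·lbf/s

0.2287 kcal × 4184 = 956.881 J
P = E / t = 956.881 J / 0.08898 s = 10753.9 W
10753.9 W ÷ (1.35582 W/ft·lbf/s) = 7931.66 ft·lbf/s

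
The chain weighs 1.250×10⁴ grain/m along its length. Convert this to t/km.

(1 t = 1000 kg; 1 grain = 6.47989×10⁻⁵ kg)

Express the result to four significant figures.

1.250×10⁴ grain/m × 6.47989×10⁻⁵ kg/grain = 0.809986 kg/m
0.809986 kg/m ÷ 1000 kg/t × 1000 m/km = 0.809986 t/km

0.8100 t/km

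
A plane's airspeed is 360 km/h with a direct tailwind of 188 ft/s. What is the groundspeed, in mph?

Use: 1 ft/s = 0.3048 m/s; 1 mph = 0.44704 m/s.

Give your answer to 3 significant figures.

352 mph

360 km/h × (1/3.6) = 100 m/s
188 ft/s × 0.3048 = 57.3024 m/s
Total: 100 + 57.3024 = 157.302 m/s
In mph: 157.302 / 0.44704 = 351.875 mph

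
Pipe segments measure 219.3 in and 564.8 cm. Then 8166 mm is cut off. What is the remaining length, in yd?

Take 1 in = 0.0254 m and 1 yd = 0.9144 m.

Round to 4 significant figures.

3.338 yd

219.3 in × 0.0254 = 5.57022 m
564.8 cm × 0.01 = 5.648 m
8166 mm × 0.001 = 8.166 m
Result: 5.57022 + 5.648 − 8.166 = 3.05222 m
In yd: 3.05222 / 0.9144 = 3.33795 yd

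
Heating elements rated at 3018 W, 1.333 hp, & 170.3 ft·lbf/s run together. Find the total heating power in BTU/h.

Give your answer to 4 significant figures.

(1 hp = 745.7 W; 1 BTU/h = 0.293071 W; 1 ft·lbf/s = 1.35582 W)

3018 W (already W)
1.333 hp × 745.7 = 994.018 W
170.3 ft·lbf/s × 1.35582 = 230.896 W
Total: 3018 + 994.018 + 230.896 = 4242.91 W
In BTU/h: 4242.91 / 0.293071 = 14477.4 BTU/h

1.448×10⁴ BTU/h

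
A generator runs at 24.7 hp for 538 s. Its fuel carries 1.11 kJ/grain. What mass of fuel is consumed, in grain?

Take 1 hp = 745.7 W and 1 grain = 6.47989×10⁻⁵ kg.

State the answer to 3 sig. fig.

8930 grain

24.7 hp → 18418.8 W
E = P × t = 18418.8 × 538 = 9.90931×10⁶ J
1.11 kJ/grain → 1.71299×10⁷ J/kg
m = E / e_s = 9.90931×10⁶ / 1.71299×10⁷ = 0.57848 kg
In grain: 0.57848 / 6.47989×10⁻⁵ = 8927.31 grain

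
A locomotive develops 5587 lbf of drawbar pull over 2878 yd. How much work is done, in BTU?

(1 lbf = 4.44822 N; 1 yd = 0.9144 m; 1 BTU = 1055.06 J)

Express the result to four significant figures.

6.199×10⁴ BTU

5587 lbf × 4.44822 = 24852.2 N
2878 yd × 0.9144 = 2631.64 m
W = F × d = 24852.2 N × 2631.64 m = 6.5402×10⁷ J
6.5402×10⁷ J ÷ (1055.06 J/BTU) = 61988.9 BTU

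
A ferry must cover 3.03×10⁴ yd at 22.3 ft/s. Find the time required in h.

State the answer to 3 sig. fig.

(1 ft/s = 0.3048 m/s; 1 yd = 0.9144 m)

1.13 h

3.03×10⁴ yd × 0.9144 → 27706.3 m
22.3 ft/s × 0.3048 → 6.79704 m/s
t = d / v = 27706.3 m / 6.79704 m/s = 4076.23 s
4076.23 s ÷ (3600 s/h) = 1.13229 h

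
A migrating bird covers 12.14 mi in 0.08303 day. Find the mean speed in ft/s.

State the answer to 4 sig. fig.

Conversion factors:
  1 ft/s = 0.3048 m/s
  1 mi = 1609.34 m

12.14 mi × 1609.34 → 19537.4 m
0.08303 day × 86400 → 7173.79 s
v = d / t = 19537.4 m / 7173.79 s = 2.72344 m/s
2.72344 m/s ÷ (0.3048 m/s/ft/s) = 8.93517 ft/s

8.935 ft/s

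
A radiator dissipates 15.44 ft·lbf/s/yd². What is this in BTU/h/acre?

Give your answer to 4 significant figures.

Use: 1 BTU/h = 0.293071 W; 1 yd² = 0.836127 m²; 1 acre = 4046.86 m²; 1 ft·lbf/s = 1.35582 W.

3.457×10⁵ BTU/h/acre

15.44 ft·lbf/s/yd² × 1.35582 W/ft·lbf/s ÷ 0.836127 m²/yd² = 25.0367 W/m²
25.0367 W/m² ÷ 0.293071 W/BTU/h × 4046.86 m²/acre = 345718 BTU/h/acre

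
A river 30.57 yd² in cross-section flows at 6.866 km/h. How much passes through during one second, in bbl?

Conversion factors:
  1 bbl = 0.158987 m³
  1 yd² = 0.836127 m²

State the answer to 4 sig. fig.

6.866 km/h × (1/3.6) → 1.90722 m/s
30.57 yd² × 0.836127 → 25.5604 m²
V = v × A × t = 1.90722 m/s × 25.5604 m² × 1 s = 48.7493 m³
48.7493 m³ ÷ (0.158987 m³/bbl) = 306.624 bbl

306.6 bbl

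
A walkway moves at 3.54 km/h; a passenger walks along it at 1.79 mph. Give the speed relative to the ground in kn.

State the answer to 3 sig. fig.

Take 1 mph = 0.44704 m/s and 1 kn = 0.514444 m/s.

3.47 kn

3.54 km/h × (1/3.6) = 0.983333 m/s
1.79 mph × 0.44704 = 0.800202 m/s
Sum: 0.983333 + 0.800202 = 1.78354 m/s
In kn: 1.78354 / 0.514444 = 3.46693 kn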